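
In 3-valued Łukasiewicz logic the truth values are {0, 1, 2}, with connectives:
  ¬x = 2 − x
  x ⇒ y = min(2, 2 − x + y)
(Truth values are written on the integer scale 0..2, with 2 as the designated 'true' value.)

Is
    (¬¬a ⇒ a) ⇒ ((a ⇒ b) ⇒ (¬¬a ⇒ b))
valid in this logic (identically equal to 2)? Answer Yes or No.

a = 0, b = 0 ↦ 2
a = 0, b = 1 ↦ 2
a = 0, b = 2 ↦ 2
a = 1, b = 0 ↦ 2
a = 1, b = 1 ↦ 2
a = 1, b = 2 ↦ 2
a = 2, b = 0 ↦ 2
a = 2, b = 1 ↦ 2
a = 2, b = 2 ↦ 2
Every assignment gives a value ≥ 2.

Yes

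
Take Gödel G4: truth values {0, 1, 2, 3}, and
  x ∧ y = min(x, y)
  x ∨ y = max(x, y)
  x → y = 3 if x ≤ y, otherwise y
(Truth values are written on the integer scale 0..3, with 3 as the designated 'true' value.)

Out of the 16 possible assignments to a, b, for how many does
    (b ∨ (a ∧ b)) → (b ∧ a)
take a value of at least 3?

a = 0, b = 0 ↦ 3  ≥
a = 0, b = 1 ↦ 0  <
a = 0, b = 2 ↦ 0  <
a = 0, b = 3 ↦ 0  <
a = 1, b = 0 ↦ 3  ≥
a = 1, b = 1 ↦ 3  ≥
a = 1, b = 2 ↦ 1  <
a = 1, b = 3 ↦ 1  <
a = 2, b = 0 ↦ 3  ≥
a = 2, b = 1 ↦ 3  ≥
a = 2, b = 2 ↦ 3  ≥
a = 2, b = 3 ↦ 2  <
a = 3, b = 0 ↦ 3  ≥
a = 3, b = 1 ↦ 3  ≥
a = 3, b = 2 ↦ 3  ≥
a = 3, b = 3 ↦ 3  ≥
So 10 of the 16 assignments meet the threshold.

10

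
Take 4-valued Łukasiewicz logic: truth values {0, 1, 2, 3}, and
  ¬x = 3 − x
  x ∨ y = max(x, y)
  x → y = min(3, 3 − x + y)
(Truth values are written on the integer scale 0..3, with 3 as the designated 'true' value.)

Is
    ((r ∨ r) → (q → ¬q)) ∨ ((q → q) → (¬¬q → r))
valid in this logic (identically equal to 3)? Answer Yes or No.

Counterexample: take q = 3, r = 1.
r ∨ r = 1 ∨ 1 = 1
¬q = ¬3 = 0
q → ¬q = 3 → 0 = 0
(r ∨ r) → (q → ¬q) = 1 → 0 = 2
q → q = 3 → 3 = 3
¬q = ¬3 = 0
¬¬q = ¬0 = 3
¬¬q → r = 3 → 1 = 1
(q → q) → (¬¬q → r) = 3 → 1 = 1
((r ∨ r) → (q → ¬q)) ∨ ((q → q) → (¬¬q → r)) = 2 ∨ 1 = 2
This gives 2 ≠ 3.

No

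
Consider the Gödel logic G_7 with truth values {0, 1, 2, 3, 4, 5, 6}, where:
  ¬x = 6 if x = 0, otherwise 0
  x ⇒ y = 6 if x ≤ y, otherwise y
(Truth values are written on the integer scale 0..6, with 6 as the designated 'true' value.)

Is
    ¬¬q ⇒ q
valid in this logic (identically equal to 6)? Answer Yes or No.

No

Counterexample: take q = 1.
¬q = ¬1 = 0
¬¬q = ¬0 = 6
¬¬q ⇒ q = 6 ⇒ 1 = 1
This gives 1 ≠ 6.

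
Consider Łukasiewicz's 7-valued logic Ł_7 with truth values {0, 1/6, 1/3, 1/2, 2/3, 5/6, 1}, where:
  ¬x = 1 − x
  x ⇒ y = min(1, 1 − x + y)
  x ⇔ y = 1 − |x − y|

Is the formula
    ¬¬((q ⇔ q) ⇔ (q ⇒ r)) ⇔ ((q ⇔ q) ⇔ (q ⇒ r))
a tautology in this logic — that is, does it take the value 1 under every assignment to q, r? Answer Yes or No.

At q = 2/3, r = 2/3, for instance:
q ⇔ q = 2/3 ⇔ 2/3 = 1
q ⇒ r = 2/3 ⇒ 2/3 = 1
(q ⇔ q) ⇔ (q ⇒ r) = 1 ⇔ 1 = 1
¬((q ⇔ q) ⇔ (q ⇒ r)) = ¬1 = 0
¬¬((q ⇔ q) ⇔ (q ⇒ r)) = ¬0 = 1
¬¬((q ⇔ q) ⇔ (q ⇒ r)) ⇔ ((q ⇔ q) ⇔ (q ⇒ r)) = 1 ⇔ 1 = 1
and checking the remaining 48 assignments likewise gives ≥ 1 in every case.

Yes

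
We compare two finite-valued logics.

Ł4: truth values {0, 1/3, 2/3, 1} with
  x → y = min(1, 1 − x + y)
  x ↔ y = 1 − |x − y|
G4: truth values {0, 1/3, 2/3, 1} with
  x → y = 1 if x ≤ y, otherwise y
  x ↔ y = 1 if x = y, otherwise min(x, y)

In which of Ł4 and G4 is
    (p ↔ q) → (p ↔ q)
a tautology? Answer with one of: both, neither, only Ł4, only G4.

both

In Ł4: every assignment gives 1 — tautology.
In G4: every assignment gives 1 — tautology.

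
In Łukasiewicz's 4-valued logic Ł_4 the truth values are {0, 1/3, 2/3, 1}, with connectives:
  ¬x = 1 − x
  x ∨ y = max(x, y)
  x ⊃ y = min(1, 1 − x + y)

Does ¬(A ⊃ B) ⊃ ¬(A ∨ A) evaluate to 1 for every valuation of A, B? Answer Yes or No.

No

Counterexample: take A = 2/3, B = 0.
A ⊃ B = 2/3 ⊃ 0 = 1/3
¬(A ⊃ B) = ¬1/3 = 2/3
A ∨ A = 2/3 ∨ 2/3 = 2/3
¬(A ∨ A) = ¬2/3 = 1/3
¬(A ⊃ B) ⊃ ¬(A ∨ A) = 2/3 ⊃ 1/3 = 2/3
This gives 2/3 ≠ 1.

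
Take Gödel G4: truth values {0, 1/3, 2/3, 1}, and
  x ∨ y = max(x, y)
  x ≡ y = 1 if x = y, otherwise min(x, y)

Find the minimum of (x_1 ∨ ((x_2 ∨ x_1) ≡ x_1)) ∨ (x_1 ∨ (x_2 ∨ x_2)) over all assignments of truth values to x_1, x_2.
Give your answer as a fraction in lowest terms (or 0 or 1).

Take x_1 = 0, x_2 = 1/3:
x_2 ∨ x_1 = 1/3 ∨ 0 = 1/3
(x_2 ∨ x_1) ≡ x_1 = 1/3 ≡ 0 = 0
x_1 ∨ ((x_2 ∨ x_1) ≡ x_1) = 0 ∨ 0 = 0
x_2 ∨ x_2 = 1/3 ∨ 1/3 = 1/3
x_1 ∨ (x_2 ∨ x_2) = 0 ∨ 1/3 = 1/3
(x_1 ∨ ((x_2 ∨ x_1) ≡ x_1)) ∨ (x_1 ∨ (x_2 ∨ x_2)) = 0 ∨ 1/3 = 1/3
No assignment yields a value below 1/3, so this is the minimum.

1/3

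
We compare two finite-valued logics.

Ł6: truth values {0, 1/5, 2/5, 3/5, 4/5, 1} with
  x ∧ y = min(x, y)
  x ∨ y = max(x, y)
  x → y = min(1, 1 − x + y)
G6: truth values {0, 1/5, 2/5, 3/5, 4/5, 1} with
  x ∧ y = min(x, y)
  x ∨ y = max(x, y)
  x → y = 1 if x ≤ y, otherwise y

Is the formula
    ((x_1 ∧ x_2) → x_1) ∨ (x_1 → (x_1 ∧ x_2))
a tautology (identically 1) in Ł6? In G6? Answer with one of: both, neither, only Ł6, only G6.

In Ł6: every assignment gives 1 — tautology.
In G6: every assignment gives 1 — tautology.

both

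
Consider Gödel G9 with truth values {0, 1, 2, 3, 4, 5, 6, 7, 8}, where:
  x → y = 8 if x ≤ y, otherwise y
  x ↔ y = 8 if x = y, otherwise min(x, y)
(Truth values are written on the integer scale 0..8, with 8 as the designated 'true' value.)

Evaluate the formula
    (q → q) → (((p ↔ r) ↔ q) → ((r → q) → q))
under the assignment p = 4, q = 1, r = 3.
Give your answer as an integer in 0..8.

8

q → q = 1 → 1 = 8
p ↔ r = 4 ↔ 3 = 3
(p ↔ r) ↔ q = 3 ↔ 1 = 1
r → q = 3 → 1 = 1
(r → q) → q = 1 → 1 = 8
((p ↔ r) ↔ q) → ((r → q) → q) = 1 → 8 = 8
(q → q) → (((p ↔ r) ↔ q) → ((r → q) → q)) = 8 → 8 = 8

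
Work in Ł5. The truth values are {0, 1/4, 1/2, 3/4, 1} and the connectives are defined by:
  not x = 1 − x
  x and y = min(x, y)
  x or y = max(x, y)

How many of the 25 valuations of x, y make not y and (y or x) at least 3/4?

value 1: 1 assignment (counts)
value 3/4: 3 assignments (counts)
value 1/2: 7 assignments
value 1/4: 8 assignments
value 0: 6 assignments
So 4 of the 25 assignments meet the threshold.

4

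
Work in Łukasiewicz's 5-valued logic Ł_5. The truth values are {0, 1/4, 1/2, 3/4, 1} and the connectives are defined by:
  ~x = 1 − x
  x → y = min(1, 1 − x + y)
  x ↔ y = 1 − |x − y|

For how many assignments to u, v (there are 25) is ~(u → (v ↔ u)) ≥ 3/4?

value 1: 1 assignment (counts)
value 3/4: 1 assignment (counts)
value 1/2: 2 assignments
value 1/4: 2 assignments
value 0: 19 assignments
So 2 of the 25 assignments meet the threshold.

2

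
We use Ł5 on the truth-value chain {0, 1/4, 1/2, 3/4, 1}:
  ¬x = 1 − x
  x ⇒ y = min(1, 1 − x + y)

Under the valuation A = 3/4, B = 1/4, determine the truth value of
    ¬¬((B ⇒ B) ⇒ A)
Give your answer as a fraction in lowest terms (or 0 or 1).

3/4

B ⇒ B = 1/4 ⇒ 1/4 = 1
(B ⇒ B) ⇒ A = 1 ⇒ 3/4 = 3/4
¬((B ⇒ B) ⇒ A) = ¬3/4 = 1/4
¬¬((B ⇒ B) ⇒ A) = ¬1/4 = 3/4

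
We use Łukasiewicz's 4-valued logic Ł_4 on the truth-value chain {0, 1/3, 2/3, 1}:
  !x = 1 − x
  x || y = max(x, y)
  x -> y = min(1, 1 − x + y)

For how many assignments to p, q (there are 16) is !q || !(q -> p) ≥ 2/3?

11

p = 0, q = 0 ↦ 1  ≥
p = 0, q = 1/3 ↦ 2/3  ≥
p = 0, q = 2/3 ↦ 2/3  ≥
p = 0, q = 1 ↦ 1  ≥
p = 1/3, q = 0 ↦ 1  ≥
p = 1/3, q = 1/3 ↦ 2/3  ≥
p = 1/3, q = 2/3 ↦ 1/3  <
p = 1/3, q = 1 ↦ 2/3  ≥
p = 2/3, q = 0 ↦ 1  ≥
p = 2/3, q = 1/3 ↦ 2/3  ≥
p = 2/3, q = 2/3 ↦ 1/3  <
p = 2/3, q = 1 ↦ 1/3  <
p = 1, q = 0 ↦ 1  ≥
p = 1, q = 1/3 ↦ 2/3  ≥
p = 1, q = 2/3 ↦ 1/3  <
p = 1, q = 1 ↦ 0  <
So 11 of the 16 assignments meet the threshold.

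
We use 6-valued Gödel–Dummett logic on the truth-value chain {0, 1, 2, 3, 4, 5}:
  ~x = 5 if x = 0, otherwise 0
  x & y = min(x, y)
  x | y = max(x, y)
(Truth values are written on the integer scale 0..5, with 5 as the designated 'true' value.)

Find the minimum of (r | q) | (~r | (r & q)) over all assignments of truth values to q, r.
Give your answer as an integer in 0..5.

1

Take q = 0, r = 1:
r | q = 1 | 0 = 1
~r = ~1 = 0
r & q = 1 & 0 = 0
~r | (r & q) = 0 | 0 = 0
(r | q) | (~r | (r & q)) = 1 | 0 = 1
No assignment yields a value below 1, so this is the minimum.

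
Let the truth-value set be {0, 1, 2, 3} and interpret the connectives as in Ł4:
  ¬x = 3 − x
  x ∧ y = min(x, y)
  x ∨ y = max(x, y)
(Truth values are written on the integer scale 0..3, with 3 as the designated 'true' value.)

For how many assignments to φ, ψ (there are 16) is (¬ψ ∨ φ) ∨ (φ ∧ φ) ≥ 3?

7

φ = 0, ψ = 0 ↦ 3  ≥
φ = 0, ψ = 1 ↦ 2  <
φ = 0, ψ = 2 ↦ 1  <
φ = 0, ψ = 3 ↦ 0  <
φ = 1, ψ = 0 ↦ 3  ≥
φ = 1, ψ = 1 ↦ 2  <
φ = 1, ψ = 2 ↦ 1  <
φ = 1, ψ = 3 ↦ 1  <
φ = 2, ψ = 0 ↦ 3  ≥
φ = 2, ψ = 1 ↦ 2  <
φ = 2, ψ = 2 ↦ 2  <
φ = 2, ψ = 3 ↦ 2  <
φ = 3, ψ = 0 ↦ 3  ≥
φ = 3, ψ = 1 ↦ 3  ≥
φ = 3, ψ = 2 ↦ 3  ≥
φ = 3, ψ = 3 ↦ 3  ≥
So 7 of the 16 assignments meet the threshold.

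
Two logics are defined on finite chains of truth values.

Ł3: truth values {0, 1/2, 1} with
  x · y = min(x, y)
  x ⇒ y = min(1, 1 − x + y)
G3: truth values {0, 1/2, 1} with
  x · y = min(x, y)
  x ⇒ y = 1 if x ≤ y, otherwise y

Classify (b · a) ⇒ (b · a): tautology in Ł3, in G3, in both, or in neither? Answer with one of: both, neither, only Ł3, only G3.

both

In Ł3: every assignment gives 1 — tautology.
In G3: every assignment gives 1 — tautology.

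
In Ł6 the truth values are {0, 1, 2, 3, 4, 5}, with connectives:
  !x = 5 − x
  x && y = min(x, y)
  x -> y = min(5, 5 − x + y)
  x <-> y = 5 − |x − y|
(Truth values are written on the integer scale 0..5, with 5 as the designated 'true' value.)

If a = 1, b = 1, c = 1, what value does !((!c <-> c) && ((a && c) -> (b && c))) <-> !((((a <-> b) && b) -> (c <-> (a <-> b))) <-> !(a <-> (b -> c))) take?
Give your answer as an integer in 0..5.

3

!c = !1 = 4
!c <-> c = 4 <-> 1 = 2
a && c = 1 && 1 = 1
b && c = 1 && 1 = 1
(a && c) -> (b && c) = 1 -> 1 = 5
(!c <-> c) && ((a && c) -> (b && c)) = 2 && 5 = 2
!((!c <-> c) && ((a && c) -> (b && c))) = !2 = 3
a <-> b = 1 <-> 1 = 5
(a <-> b) && b = 5 && 1 = 1
a <-> b = 1 <-> 1 = 5
c <-> (a <-> b) = 1 <-> 5 = 1
((a <-> b) && b) -> (c <-> (a <-> b)) = 1 -> 1 = 5
b -> c = 1 -> 1 = 5
a <-> (b -> c) = 1 <-> 5 = 1
!(a <-> (b -> c)) = !1 = 4
(((a <-> b) && b) -> (c <-> (a <-> b))) <-> !(a <-> (b -> c)) = 5 <-> 4 = 4
!((((a <-> b) && b) -> (c <-> (a <-> b))) <-> !(a <-> (b -> c))) = !4 = 1
!((!c <-> c) && ((a && c) -> (b && c))) <-> !((((a <-> b) && b) -> (c <-> (a <-> b))) <-> !(a <-> (b -> c))) = 3 <-> 1 = 3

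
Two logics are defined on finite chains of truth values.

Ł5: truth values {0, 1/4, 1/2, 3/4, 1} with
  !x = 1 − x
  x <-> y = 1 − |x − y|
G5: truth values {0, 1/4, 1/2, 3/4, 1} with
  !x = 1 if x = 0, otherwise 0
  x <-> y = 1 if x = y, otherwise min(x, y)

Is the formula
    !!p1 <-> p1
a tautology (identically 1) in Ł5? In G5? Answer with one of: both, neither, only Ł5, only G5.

only Ł5

In Ł5: every assignment gives 1 — tautology.
In G5: at p1 = 1/4 the value is 1/4 — not a tautology.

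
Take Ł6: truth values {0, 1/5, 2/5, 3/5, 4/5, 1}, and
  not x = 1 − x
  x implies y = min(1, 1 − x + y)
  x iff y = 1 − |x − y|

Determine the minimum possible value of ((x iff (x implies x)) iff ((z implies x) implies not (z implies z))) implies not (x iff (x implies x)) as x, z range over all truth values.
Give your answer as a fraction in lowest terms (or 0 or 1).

3/5

Take x = 2/5, z = 4/5:
x implies x = 2/5 implies 2/5 = 1
x iff (x implies x) = 2/5 iff 1 = 2/5
z implies x = 4/5 implies 2/5 = 3/5
z implies z = 4/5 implies 4/5 = 1
not (z implies z) = not 1 = 0
(z implies x) implies not (z implies z) = 3/5 implies 0 = 2/5
(x iff (x implies x)) iff ((z implies x) implies not (z implies z)) = 2/5 iff 2/5 = 1
x implies x = 2/5 implies 2/5 = 1
x iff (x implies x) = 2/5 iff 1 = 2/5
not (x iff (x implies x)) = not 2/5 = 3/5
((x iff (x implies x)) iff ((z implies x) implies not (z implies z))) implies not (x iff (x implies x)) = 1 implies 3/5 = 3/5
No assignment yields a value below 3/5, so this is the minimum.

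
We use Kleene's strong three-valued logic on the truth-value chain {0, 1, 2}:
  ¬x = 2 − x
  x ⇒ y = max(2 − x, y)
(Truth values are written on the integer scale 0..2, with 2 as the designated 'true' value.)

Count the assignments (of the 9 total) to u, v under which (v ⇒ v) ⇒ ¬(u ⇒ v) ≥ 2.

1

u = 0, v = 0 ↦ 0  <
u = 0, v = 1 ↦ 1  <
u = 0, v = 2 ↦ 0  <
u = 1, v = 0 ↦ 1  <
u = 1, v = 1 ↦ 1  <
u = 1, v = 2 ↦ 0  <
u = 2, v = 0 ↦ 2  ≥
u = 2, v = 1 ↦ 1  <
u = 2, v = 2 ↦ 0  <
So 1 of the 9 assignments meets the threshold.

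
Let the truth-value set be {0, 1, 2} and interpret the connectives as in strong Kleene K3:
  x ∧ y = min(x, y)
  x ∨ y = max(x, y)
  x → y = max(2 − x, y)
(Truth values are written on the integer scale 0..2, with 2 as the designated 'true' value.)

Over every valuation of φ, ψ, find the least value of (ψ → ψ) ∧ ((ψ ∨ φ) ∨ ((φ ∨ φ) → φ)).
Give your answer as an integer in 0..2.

Take φ = 0, ψ = 1:
ψ → ψ = 1 → 1 = 1
ψ ∨ φ = 1 ∨ 0 = 1
φ ∨ φ = 0 ∨ 0 = 0
(φ ∨ φ) → φ = 0 → 0 = 2
(ψ ∨ φ) ∨ ((φ ∨ φ) → φ) = 1 ∨ 2 = 2
(ψ → ψ) ∧ ((ψ ∨ φ) ∨ ((φ ∨ φ) → φ)) = 1 ∧ 2 = 1
No assignment yields a value below 1, so this is the minimum.

1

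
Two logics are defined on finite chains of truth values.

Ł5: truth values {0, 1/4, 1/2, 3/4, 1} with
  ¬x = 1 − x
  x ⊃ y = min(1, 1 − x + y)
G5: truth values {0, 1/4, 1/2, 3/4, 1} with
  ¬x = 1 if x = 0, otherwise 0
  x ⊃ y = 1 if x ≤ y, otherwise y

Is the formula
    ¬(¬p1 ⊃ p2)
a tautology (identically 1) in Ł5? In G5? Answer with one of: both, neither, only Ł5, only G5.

In Ł5: at p1 = 0, p2 = 1/4 the value is 3/4 — not a tautology.
In G5: at p1 = 0, p2 = 1/4 the value is 0 — not a tautology.

neither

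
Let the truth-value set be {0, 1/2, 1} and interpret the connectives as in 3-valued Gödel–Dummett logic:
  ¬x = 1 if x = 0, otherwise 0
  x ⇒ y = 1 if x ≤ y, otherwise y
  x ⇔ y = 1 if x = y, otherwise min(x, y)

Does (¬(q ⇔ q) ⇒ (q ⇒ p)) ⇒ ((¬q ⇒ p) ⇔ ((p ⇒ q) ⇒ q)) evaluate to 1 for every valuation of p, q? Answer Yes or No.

Counterexample: take p = 0, q = 1/2.
q ⇔ q = 1/2 ⇔ 1/2 = 1
¬(q ⇔ q) = ¬1 = 0
q ⇒ p = 1/2 ⇒ 0 = 0
¬(q ⇔ q) ⇒ (q ⇒ p) = 0 ⇒ 0 = 1
¬q = ¬1/2 = 0
¬q ⇒ p = 0 ⇒ 0 = 1
p ⇒ q = 0 ⇒ 1/2 = 1
(p ⇒ q) ⇒ q = 1 ⇒ 1/2 = 1/2
(¬q ⇒ p) ⇔ ((p ⇒ q) ⇒ q) = 1 ⇔ 1/2 = 1/2
(¬(q ⇔ q) ⇒ (q ⇒ p)) ⇒ ((¬q ⇒ p) ⇔ ((p ⇒ q) ⇒ q)) = 1 ⇒ 1/2 = 1/2
This gives 1/2 ≠ 1.

No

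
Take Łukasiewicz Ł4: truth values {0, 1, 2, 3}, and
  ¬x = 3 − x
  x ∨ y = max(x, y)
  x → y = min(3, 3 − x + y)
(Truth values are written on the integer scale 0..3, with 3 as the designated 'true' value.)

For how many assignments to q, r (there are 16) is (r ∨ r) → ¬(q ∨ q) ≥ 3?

q = 0, r = 0 ↦ 3  ≥
q = 0, r = 1 ↦ 3  ≥
q = 0, r = 2 ↦ 3  ≥
q = 0, r = 3 ↦ 3  ≥
q = 1, r = 0 ↦ 3  ≥
q = 1, r = 1 ↦ 3  ≥
q = 1, r = 2 ↦ 3  ≥
q = 1, r = 3 ↦ 2  <
q = 2, r = 0 ↦ 3  ≥
q = 2, r = 1 ↦ 3  ≥
q = 2, r = 2 ↦ 2  <
q = 2, r = 3 ↦ 1  <
q = 3, r = 0 ↦ 3  ≥
q = 3, r = 1 ↦ 2  <
q = 3, r = 2 ↦ 1  <
q = 3, r = 3 ↦ 0  <
So 10 of the 16 assignments meet the threshold.

10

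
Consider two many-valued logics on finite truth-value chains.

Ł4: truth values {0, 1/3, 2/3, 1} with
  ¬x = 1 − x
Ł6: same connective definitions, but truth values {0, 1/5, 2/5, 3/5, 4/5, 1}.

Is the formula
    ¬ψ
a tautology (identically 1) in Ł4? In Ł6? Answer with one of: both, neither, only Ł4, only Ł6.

neither

In Ł4: at ψ = 1/3 the value is 2/3 — not a tautology.
In Ł6: at ψ = 1/5 the value is 4/5 — not a tautology.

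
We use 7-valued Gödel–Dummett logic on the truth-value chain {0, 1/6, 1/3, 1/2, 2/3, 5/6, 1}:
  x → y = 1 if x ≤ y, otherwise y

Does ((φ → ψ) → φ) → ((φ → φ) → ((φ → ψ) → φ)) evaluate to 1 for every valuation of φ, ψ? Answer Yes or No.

At φ = 1/3, ψ = 5/6, for instance:
φ → ψ = 1/3 → 5/6 = 1
(φ → ψ) → φ = 1 → 1/3 = 1/3
φ → φ = 1/3 → 1/3 = 1
(φ → ψ) → φ = 1 → 1/3 = 1/3
(φ → φ) → ((φ → ψ) → φ) = 1 → 1/3 = 1/3
((φ → ψ) → φ) → ((φ → φ) → ((φ → ψ) → φ)) = 1/3 → 1/3 = 1
and checking the remaining 48 assignments likewise gives ≥ 1 in every case.

Yes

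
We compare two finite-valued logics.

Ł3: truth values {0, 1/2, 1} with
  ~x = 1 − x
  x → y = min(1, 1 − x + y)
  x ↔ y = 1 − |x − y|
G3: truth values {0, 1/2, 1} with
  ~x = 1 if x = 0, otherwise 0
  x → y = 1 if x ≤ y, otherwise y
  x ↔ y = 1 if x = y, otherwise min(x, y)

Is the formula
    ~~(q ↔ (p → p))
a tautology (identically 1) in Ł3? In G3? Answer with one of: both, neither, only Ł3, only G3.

In Ł3: at p = 0, q = 0 the value is 0 — not a tautology.
In G3: at p = 0, q = 0 the value is 0 — not a tautology.

neither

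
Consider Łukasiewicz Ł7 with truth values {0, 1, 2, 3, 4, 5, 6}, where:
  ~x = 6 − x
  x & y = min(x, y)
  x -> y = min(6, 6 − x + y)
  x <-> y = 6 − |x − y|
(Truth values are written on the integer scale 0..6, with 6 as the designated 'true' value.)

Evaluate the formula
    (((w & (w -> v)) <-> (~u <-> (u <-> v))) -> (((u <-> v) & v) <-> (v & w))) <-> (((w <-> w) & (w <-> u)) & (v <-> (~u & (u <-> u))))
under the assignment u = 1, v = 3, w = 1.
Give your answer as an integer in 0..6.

w -> v = 1 -> 3 = 6
w & (w -> v) = 1 & 6 = 1
~u = ~1 = 5
u <-> v = 1 <-> 3 = 4
~u <-> (u <-> v) = 5 <-> 4 = 5
(w & (w -> v)) <-> (~u <-> (u <-> v)) = 1 <-> 5 = 2
u <-> v = 1 <-> 3 = 4
(u <-> v) & v = 4 & 3 = 3
v & w = 3 & 1 = 1
((u <-> v) & v) <-> (v & w) = 3 <-> 1 = 4
((w & (w -> v)) <-> (~u <-> (u <-> v))) -> (((u <-> v) & v) <-> (v & w)) = 2 -> 4 = 6
w <-> w = 1 <-> 1 = 6
w <-> u = 1 <-> 1 = 6
(w <-> w) & (w <-> u) = 6 & 6 = 6
~u = ~1 = 5
u <-> u = 1 <-> 1 = 6
~u & (u <-> u) = 5 & 6 = 5
v <-> (~u & (u <-> u)) = 3 <-> 5 = 4
((w <-> w) & (w <-> u)) & (v <-> (~u & (u <-> u))) = 6 & 4 = 4
(((w & (w -> v)) <-> (~u <-> (u <-> v))) -> (((u <-> v) & v) <-> (v & w))) <-> (((w <-> w) & (w <-> u)) & (v <-> (~u & (u <-> u)))) = 6 <-> 4 = 4

4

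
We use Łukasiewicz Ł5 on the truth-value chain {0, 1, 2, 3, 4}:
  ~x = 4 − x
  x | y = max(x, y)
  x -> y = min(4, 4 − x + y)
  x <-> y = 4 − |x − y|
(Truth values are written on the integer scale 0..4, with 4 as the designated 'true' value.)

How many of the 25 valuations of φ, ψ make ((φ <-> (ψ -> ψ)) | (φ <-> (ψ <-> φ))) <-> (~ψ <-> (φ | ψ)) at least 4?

4

value 4: 4 assignments (counts)
value 3: 10 assignments
value 2: 5 assignments
value 1: 1 assignment
value 0: 5 assignments
So 4 of the 25 assignments meet the threshold.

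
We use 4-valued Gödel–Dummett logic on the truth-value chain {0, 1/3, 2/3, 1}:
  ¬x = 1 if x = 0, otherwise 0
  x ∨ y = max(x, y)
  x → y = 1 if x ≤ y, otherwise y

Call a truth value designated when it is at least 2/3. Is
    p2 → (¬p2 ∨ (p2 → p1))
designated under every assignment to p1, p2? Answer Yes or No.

Counterexample: take p1 = 0, p2 = 1/3.
¬p2 = ¬1/3 = 0
p2 → p1 = 1/3 → 0 = 0
¬p2 ∨ (p2 → p1) = 0 ∨ 0 = 0
p2 → (¬p2 ∨ (p2 → p1)) = 1/3 → 0 = 0
This gives 0, which is below 2/3.

No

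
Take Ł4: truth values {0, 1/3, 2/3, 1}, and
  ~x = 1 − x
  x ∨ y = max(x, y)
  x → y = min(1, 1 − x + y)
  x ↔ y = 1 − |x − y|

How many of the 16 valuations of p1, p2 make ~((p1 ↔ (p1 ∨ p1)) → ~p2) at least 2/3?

p1 = 0, p2 = 0 ↦ 0  <
p1 = 0, p2 = 1/3 ↦ 1/3  <
p1 = 0, p2 = 2/3 ↦ 2/3  ≥
p1 = 0, p2 = 1 ↦ 1  ≥
p1 = 1/3, p2 = 0 ↦ 0  <
p1 = 1/3, p2 = 1/3 ↦ 1/3  <
p1 = 1/3, p2 = 2/3 ↦ 2/3  ≥
p1 = 1/3, p2 = 1 ↦ 1  ≥
p1 = 2/3, p2 = 0 ↦ 0  <
p1 = 2/3, p2 = 1/3 ↦ 1/3  <
p1 = 2/3, p2 = 2/3 ↦ 2/3  ≥
p1 = 2/3, p2 = 1 ↦ 1  ≥
p1 = 1, p2 = 0 ↦ 0  <
p1 = 1, p2 = 1/3 ↦ 1/3  <
p1 = 1, p2 = 2/3 ↦ 2/3  ≥
p1 = 1, p2 = 1 ↦ 1  ≥
So 8 of the 16 assignments meet the threshold.

8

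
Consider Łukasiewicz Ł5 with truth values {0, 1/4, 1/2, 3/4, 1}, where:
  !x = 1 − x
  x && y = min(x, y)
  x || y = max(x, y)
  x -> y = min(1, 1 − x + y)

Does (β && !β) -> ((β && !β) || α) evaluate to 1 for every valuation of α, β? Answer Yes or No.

Yes

At α = 1/2, β = 0, for instance:
!β = !0 = 1
β && !β = 0 && 1 = 0
(β && !β) || α = 0 || 1/2 = 1/2
(β && !β) -> ((β && !β) || α) = 0 -> 1/2 = 1
and checking the remaining 24 assignments likewise gives ≥ 1 in every case.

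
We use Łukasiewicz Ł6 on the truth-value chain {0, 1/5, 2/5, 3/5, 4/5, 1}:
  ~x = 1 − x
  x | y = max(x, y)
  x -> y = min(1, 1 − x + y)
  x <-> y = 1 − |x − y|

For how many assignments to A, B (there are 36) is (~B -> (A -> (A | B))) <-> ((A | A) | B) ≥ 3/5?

27

value 1: 11 assignments (counts)
value 4/5: 9 assignments (counts)
value 3/5: 7 assignments (counts)
value 2/5: 5 assignments
value 1/5: 3 assignments
value 0: 1 assignment
So 27 of the 36 assignments meet the threshold.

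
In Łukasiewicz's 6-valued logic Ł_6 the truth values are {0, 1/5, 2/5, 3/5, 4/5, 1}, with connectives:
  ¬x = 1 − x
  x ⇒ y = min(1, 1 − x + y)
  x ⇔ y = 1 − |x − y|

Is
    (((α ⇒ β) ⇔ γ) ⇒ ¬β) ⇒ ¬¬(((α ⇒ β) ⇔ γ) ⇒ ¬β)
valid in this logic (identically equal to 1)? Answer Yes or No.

At α = 3/5, β = 0, γ = 0, for instance:
α ⇒ β = 3/5 ⇒ 0 = 2/5
(α ⇒ β) ⇔ γ = 2/5 ⇔ 0 = 3/5
¬β = ¬0 = 1
((α ⇒ β) ⇔ γ) ⇒ ¬β = 3/5 ⇒ 1 = 1
¬(((α ⇒ β) ⇔ γ) ⇒ ¬β) = ¬1 = 0
¬¬(((α ⇒ β) ⇔ γ) ⇒ ¬β) = ¬0 = 1
(((α ⇒ β) ⇔ γ) ⇒ ¬β) ⇒ ¬¬(((α ⇒ β) ⇔ γ) ⇒ ¬β) = 1 ⇒ 1 = 1
and checking the remaining 215 assignments likewise gives ≥ 1 in every case.

Yes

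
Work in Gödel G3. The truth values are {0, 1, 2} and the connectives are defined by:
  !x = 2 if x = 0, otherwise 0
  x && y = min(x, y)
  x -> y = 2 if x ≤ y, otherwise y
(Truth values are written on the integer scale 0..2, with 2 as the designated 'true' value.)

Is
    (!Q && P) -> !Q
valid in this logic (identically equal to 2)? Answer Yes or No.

Yes

P = 0, Q = 0 ↦ 2
P = 0, Q = 1 ↦ 2
P = 0, Q = 2 ↦ 2
P = 1, Q = 0 ↦ 2
P = 1, Q = 1 ↦ 2
P = 1, Q = 2 ↦ 2
P = 2, Q = 0 ↦ 2
P = 2, Q = 1 ↦ 2
P = 2, Q = 2 ↦ 2
Every assignment gives a value ≥ 2.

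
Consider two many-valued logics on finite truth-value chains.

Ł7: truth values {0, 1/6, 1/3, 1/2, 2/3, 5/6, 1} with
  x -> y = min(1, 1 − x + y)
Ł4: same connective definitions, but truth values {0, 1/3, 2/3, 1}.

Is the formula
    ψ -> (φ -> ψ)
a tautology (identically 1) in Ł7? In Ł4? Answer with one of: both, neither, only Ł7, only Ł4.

both

In Ł7: every assignment gives 1 — tautology.
In Ł4: every assignment gives 1 — tautology.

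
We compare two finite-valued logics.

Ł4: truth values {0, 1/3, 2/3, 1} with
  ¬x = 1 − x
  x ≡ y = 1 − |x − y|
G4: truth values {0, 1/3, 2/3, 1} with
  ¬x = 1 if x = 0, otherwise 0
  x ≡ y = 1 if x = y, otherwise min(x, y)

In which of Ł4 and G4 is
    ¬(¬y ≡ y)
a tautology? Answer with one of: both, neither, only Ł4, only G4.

In Ł4: at y = 1/3 the value is 1/3 — not a tautology.
In G4: every assignment gives 1 — tautology.

only G4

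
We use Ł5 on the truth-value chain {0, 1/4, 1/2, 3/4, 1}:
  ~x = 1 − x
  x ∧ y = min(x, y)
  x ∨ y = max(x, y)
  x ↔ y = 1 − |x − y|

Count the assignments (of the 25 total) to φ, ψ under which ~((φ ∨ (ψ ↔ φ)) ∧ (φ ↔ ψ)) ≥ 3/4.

6

value 1: 2 assignments (counts)
value 3/4: 4 assignments (counts)
value 1/2: 6 assignments
value 1/4: 8 assignments
value 0: 5 assignments
So 6 of the 25 assignments meet the threshold.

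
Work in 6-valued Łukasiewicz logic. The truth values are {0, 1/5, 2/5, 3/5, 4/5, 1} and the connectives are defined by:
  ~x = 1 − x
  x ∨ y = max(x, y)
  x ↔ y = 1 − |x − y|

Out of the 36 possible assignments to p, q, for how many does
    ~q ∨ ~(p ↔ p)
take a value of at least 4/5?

12

value 1: 6 assignments (counts)
value 4/5: 6 assignments (counts)
value 3/5: 6 assignments
value 2/5: 6 assignments
value 1/5: 6 assignments
value 0: 6 assignments
So 12 of the 36 assignments meet the threshold.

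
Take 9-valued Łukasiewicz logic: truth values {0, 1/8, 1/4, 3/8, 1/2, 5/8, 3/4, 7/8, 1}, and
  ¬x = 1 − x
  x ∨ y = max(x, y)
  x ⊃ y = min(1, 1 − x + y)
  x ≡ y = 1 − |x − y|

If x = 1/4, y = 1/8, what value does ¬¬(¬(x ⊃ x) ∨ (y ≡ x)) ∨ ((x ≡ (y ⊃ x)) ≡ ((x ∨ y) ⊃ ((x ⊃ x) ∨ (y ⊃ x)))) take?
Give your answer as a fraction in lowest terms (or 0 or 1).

x ⊃ x = 1/4 ⊃ 1/4 = 1
¬(x ⊃ x) = ¬1 = 0
y ≡ x = 1/8 ≡ 1/4 = 7/8
¬(x ⊃ x) ∨ (y ≡ x) = 0 ∨ 7/8 = 7/8
¬(¬(x ⊃ x) ∨ (y ≡ x)) = ¬7/8 = 1/8
¬¬(¬(x ⊃ x) ∨ (y ≡ x)) = ¬1/8 = 7/8
y ⊃ x = 1/8 ⊃ 1/4 = 1
x ≡ (y ⊃ x) = 1/4 ≡ 1 = 1/4
x ∨ y = 1/4 ∨ 1/8 = 1/4
x ⊃ x = 1/4 ⊃ 1/4 = 1
y ⊃ x = 1/8 ⊃ 1/4 = 1
(x ⊃ x) ∨ (y ⊃ x) = 1 ∨ 1 = 1
(x ∨ y) ⊃ ((x ⊃ x) ∨ (y ⊃ x)) = 1/4 ⊃ 1 = 1
(x ≡ (y ⊃ x)) ≡ ((x ∨ y) ⊃ ((x ⊃ x) ∨ (y ⊃ x))) = 1/4 ≡ 1 = 1/4
¬¬(¬(x ⊃ x) ∨ (y ≡ x)) ∨ ((x ≡ (y ⊃ x)) ≡ ((x ∨ y) ⊃ ((x ⊃ x) ∨ (y ⊃ x)))) = 7/8 ∨ 1/4 = 7/8

7/8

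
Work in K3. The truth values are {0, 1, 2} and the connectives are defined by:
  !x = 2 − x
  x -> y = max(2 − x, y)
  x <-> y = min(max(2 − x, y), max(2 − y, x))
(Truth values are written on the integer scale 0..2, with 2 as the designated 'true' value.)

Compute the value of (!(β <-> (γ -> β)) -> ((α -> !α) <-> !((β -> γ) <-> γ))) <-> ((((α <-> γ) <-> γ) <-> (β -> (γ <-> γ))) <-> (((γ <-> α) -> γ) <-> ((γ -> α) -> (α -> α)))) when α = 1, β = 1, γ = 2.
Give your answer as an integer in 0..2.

γ -> β = 2 -> 1 = 1
β <-> (γ -> β) = 1 <-> 1 = 1
!(β <-> (γ -> β)) = !1 = 1
!α = !1 = 1
α -> !α = 1 -> 1 = 1
β -> γ = 1 -> 2 = 2
(β -> γ) <-> γ = 2 <-> 2 = 2
!((β -> γ) <-> γ) = !2 = 0
(α -> !α) <-> !((β -> γ) <-> γ) = 1 <-> 0 = 1
!(β <-> (γ -> β)) -> ((α -> !α) <-> !((β -> γ) <-> γ)) = 1 -> 1 = 1
α <-> γ = 1 <-> 2 = 1
(α <-> γ) <-> γ = 1 <-> 2 = 1
γ <-> γ = 2 <-> 2 = 2
β -> (γ <-> γ) = 1 -> 2 = 2
((α <-> γ) <-> γ) <-> (β -> (γ <-> γ)) = 1 <-> 2 = 1
γ <-> α = 2 <-> 1 = 1
(γ <-> α) -> γ = 1 -> 2 = 2
γ -> α = 2 -> 1 = 1
α -> α = 1 -> 1 = 1
(γ -> α) -> (α -> α) = 1 -> 1 = 1
((γ <-> α) -> γ) <-> ((γ -> α) -> (α -> α)) = 2 <-> 1 = 1
(((α <-> γ) <-> γ) <-> (β -> (γ <-> γ))) <-> (((γ <-> α) -> γ) <-> ((γ -> α) -> (α -> α))) = 1 <-> 1 = 1
(!(β <-> (γ -> β)) -> ((α -> !α) <-> !((β -> γ) <-> γ))) <-> ((((α <-> γ) <-> γ) <-> (β -> (γ <-> γ))) <-> (((γ <-> α) -> γ) <-> ((γ -> α) -> (α -> α)))) = 1 <-> 1 = 1

1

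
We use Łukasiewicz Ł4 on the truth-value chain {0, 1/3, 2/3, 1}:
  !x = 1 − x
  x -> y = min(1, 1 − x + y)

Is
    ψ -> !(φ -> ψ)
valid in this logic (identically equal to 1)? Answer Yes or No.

Counterexample: take φ = 0, ψ = 1/3.
φ -> ψ = 0 -> 1/3 = 1
!(φ -> ψ) = !1 = 0
ψ -> !(φ -> ψ) = 1/3 -> 0 = 2/3
This gives 2/3 ≠ 1.

No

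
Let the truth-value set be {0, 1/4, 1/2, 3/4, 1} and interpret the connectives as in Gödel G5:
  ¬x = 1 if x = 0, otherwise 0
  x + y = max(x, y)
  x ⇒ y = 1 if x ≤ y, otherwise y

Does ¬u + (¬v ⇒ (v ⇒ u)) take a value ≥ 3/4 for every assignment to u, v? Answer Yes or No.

At u = 1/4, v = 1/2, for instance:
¬u = ¬1/4 = 0
¬v = ¬1/2 = 0
v ⇒ u = 1/2 ⇒ 1/4 = 1/4
¬v ⇒ (v ⇒ u) = 0 ⇒ 1/4 = 1
¬u + (¬v ⇒ (v ⇒ u)) = 0 + 1 = 1
and checking the remaining 24 assignments likewise gives ≥ 3/4 in every case.

Yes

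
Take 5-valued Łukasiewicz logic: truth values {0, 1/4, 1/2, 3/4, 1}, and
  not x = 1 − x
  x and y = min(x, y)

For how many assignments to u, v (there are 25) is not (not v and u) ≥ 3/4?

value 1: 9 assignments (counts)
value 3/4: 7 assignments (counts)
value 1/2: 5 assignments
value 1/4: 3 assignments
value 0: 1 assignment
So 16 of the 25 assignments meet the threshold.

16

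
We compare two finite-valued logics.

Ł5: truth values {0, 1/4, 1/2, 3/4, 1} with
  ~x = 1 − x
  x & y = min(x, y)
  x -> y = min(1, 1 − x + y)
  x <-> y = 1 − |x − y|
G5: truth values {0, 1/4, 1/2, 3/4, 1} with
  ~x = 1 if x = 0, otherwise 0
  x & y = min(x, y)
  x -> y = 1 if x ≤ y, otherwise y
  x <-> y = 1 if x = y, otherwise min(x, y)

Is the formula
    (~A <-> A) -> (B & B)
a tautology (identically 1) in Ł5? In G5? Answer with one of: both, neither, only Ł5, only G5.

In Ł5: at A = 1/4, B = 0 the value is 1/2 — not a tautology.
In G5: every assignment gives 1 — tautology.

only G5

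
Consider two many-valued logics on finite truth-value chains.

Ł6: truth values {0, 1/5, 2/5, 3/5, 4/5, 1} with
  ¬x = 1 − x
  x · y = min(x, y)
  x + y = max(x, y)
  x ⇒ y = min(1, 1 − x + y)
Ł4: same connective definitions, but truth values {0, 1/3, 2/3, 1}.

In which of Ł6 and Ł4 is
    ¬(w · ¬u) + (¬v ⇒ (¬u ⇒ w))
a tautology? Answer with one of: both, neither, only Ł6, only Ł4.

neither

In Ł6: at u = 0, v = 0, w = 1/5 the value is 4/5 — not a tautology.
In Ł4: at u = 0, v = 0, w = 1/3 the value is 2/3 — not a tautology.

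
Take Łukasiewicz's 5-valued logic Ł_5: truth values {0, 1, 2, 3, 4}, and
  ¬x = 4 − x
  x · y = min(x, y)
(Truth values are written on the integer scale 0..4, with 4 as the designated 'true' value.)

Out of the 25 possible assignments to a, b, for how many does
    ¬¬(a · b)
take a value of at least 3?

4

value 4: 1 assignment (counts)
value 3: 3 assignments (counts)
value 2: 5 assignments
value 1: 7 assignments
value 0: 9 assignments
So 4 of the 25 assignments meet the threshold.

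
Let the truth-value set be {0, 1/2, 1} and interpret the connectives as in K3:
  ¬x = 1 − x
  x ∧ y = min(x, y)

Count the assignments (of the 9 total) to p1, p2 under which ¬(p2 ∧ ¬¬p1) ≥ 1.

5

p1 = 0, p2 = 0 ↦ 1  ≥
p1 = 0, p2 = 1/2 ↦ 1  ≥
p1 = 0, p2 = 1 ↦ 1  ≥
p1 = 1/2, p2 = 0 ↦ 1  ≥
p1 = 1/2, p2 = 1/2 ↦ 1/2  <
p1 = 1/2, p2 = 1 ↦ 1/2  <
p1 = 1, p2 = 0 ↦ 1  ≥
p1 = 1, p2 = 1/2 ↦ 1/2  <
p1 = 1, p2 = 1 ↦ 0  <
So 5 of the 9 assignments meet the threshold.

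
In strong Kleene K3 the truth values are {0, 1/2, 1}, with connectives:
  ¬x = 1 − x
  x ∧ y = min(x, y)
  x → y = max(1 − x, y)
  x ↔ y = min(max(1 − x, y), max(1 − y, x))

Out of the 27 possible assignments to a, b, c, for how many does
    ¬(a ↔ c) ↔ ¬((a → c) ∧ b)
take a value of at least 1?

6

value 1: 6 assignments (counts)
value 1/2: 18 assignments
value 0: 3 assignments
So 6 of the 27 assignments meet the threshold.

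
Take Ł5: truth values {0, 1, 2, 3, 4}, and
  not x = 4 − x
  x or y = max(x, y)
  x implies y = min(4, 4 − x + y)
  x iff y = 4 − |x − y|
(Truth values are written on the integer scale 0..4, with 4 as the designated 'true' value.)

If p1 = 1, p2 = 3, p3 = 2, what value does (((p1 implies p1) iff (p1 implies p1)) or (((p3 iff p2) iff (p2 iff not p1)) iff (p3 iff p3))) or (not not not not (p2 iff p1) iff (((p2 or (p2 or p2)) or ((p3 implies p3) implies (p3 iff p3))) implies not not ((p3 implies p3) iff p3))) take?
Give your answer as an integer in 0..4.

p1 implies p1 = 1 implies 1 = 4
p1 implies p1 = 1 implies 1 = 4
(p1 implies p1) iff (p1 implies p1) = 4 iff 4 = 4
p3 iff p2 = 2 iff 3 = 3
not p1 = not 1 = 3
p2 iff not p1 = 3 iff 3 = 4
(p3 iff p2) iff (p2 iff not p1) = 3 iff 4 = 3
p3 iff p3 = 2 iff 2 = 4
((p3 iff p2) iff (p2 iff not p1)) iff (p3 iff p3) = 3 iff 4 = 3
((p1 implies p1) iff (p1 implies p1)) or (((p3 iff p2) iff (p2 iff not p1)) iff (p3 iff p3)) = 4 or 3 = 4
p2 iff p1 = 3 iff 1 = 2
not (p2 iff p1) = not 2 = 2
not not (p2 iff p1) = not 2 = 2
not not not (p2 iff p1) = not 2 = 2
not not not not (p2 iff p1) = not 2 = 2
p2 or p2 = 3 or 3 = 3
p2 or (p2 or p2) = 3 or 3 = 3
p3 implies p3 = 2 implies 2 = 4
p3 iff p3 = 2 iff 2 = 4
(p3 implies p3) implies (p3 iff p3) = 4 implies 4 = 4
(p2 or (p2 or p2)) or ((p3 implies p3) implies (p3 iff p3)) = 3 or 4 = 4
p3 implies p3 = 2 implies 2 = 4
(p3 implies p3) iff p3 = 4 iff 2 = 2
not ((p3 implies p3) iff p3) = not 2 = 2
not not ((p3 implies p3) iff p3) = not 2 = 2
((p2 or (p2 or p2)) or ((p3 implies p3) implies (p3 iff p3))) implies not not ((p3 implies p3) iff p3) = 4 implies 2 = 2
not not not not (p2 iff p1) iff (((p2 or (p2 or p2)) or ((p3 implies p3) implies (p3 iff p3))) implies not not ((p3 implies p3) iff p3)) = 2 iff 2 = 4
(((p1 implies p1) iff (p1 implies p1)) or (((p3 iff p2) iff (p2 iff not p1)) iff (p3 iff p3))) or (not not not not (p2 iff p1) iff (((p2 or (p2 or p2)) or ((p3 implies p3) implies (p3 iff p3))) implies not not ((p3 implies p3) iff p3))) = 4 or 4 = 4

4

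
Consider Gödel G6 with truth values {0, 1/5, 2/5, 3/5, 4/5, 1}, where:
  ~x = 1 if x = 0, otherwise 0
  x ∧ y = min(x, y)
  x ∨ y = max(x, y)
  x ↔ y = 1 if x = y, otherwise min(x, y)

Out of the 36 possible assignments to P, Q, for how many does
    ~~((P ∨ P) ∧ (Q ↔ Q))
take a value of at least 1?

30

value 1: 30 assignments (counts)
value 0: 6 assignments
So 30 of the 36 assignments meet the threshold.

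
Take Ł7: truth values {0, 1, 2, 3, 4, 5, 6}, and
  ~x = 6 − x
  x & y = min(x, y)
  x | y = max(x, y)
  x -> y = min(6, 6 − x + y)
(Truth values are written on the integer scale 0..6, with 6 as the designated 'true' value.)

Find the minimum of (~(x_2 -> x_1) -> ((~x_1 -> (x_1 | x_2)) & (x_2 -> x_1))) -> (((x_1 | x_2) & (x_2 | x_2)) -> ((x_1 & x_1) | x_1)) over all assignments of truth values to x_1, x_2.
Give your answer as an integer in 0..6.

3

Take x_1 = 0, x_2 = 3:
x_2 -> x_1 = 3 -> 0 = 3
~(x_2 -> x_1) = ~3 = 3
~x_1 = ~0 = 6
x_1 | x_2 = 0 | 3 = 3
~x_1 -> (x_1 | x_2) = 6 -> 3 = 3
x_2 -> x_1 = 3 -> 0 = 3
(~x_1 -> (x_1 | x_2)) & (x_2 -> x_1) = 3 & 3 = 3
~(x_2 -> x_1) -> ((~x_1 -> (x_1 | x_2)) & (x_2 -> x_1)) = 3 -> 3 = 6
x_1 | x_2 = 0 | 3 = 3
x_2 | x_2 = 3 | 3 = 3
(x_1 | x_2) & (x_2 | x_2) = 3 & 3 = 3
x_1 & x_1 = 0 & 0 = 0
(x_1 & x_1) | x_1 = 0 | 0 = 0
((x_1 | x_2) & (x_2 | x_2)) -> ((x_1 & x_1) | x_1) = 3 -> 0 = 3
(~(x_2 -> x_1) -> ((~x_1 -> (x_1 | x_2)) & (x_2 -> x_1))) -> (((x_1 | x_2) & (x_2 | x_2)) -> ((x_1 & x_1) | x_1)) = 6 -> 3 = 3
No assignment yields a value below 3, so this is the minimum.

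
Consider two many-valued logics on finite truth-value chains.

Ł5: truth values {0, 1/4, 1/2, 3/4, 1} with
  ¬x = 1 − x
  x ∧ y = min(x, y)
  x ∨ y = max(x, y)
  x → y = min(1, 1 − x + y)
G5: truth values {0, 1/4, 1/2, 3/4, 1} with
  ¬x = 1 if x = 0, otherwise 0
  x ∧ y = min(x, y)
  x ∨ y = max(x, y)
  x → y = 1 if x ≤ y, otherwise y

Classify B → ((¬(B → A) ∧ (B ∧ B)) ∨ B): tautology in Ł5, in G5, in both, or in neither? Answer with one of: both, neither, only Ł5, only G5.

In Ł5: every assignment gives 1 — tautology.
In G5: every assignment gives 1 — tautology.

both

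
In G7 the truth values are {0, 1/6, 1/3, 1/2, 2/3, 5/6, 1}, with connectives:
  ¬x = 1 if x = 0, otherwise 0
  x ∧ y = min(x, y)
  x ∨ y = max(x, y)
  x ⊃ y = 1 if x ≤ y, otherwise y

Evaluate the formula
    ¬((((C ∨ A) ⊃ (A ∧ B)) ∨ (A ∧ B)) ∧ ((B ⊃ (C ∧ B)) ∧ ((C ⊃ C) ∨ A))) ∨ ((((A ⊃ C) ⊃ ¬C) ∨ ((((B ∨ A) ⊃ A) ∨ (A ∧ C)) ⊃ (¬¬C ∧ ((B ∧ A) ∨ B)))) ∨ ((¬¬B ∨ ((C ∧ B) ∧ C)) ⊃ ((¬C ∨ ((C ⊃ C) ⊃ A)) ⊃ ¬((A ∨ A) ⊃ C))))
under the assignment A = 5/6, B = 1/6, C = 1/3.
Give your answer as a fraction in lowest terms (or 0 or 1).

1/6

C ∨ A = 1/3 ∨ 5/6 = 5/6
A ∧ B = 5/6 ∧ 1/6 = 1/6
(C ∨ A) ⊃ (A ∧ B) = 5/6 ⊃ 1/6 = 1/6
A ∧ B = 5/6 ∧ 1/6 = 1/6
((C ∨ A) ⊃ (A ∧ B)) ∨ (A ∧ B) = 1/6 ∨ 1/6 = 1/6
C ∧ B = 1/3 ∧ 1/6 = 1/6
B ⊃ (C ∧ B) = 1/6 ⊃ 1/6 = 1
C ⊃ C = 1/3 ⊃ 1/3 = 1
(C ⊃ C) ∨ A = 1 ∨ 5/6 = 1
(B ⊃ (C ∧ B)) ∧ ((C ⊃ C) ∨ A) = 1 ∧ 1 = 1
(((C ∨ A) ⊃ (A ∧ B)) ∨ (A ∧ B)) ∧ ((B ⊃ (C ∧ B)) ∧ ((C ⊃ C) ∨ A)) = 1/6 ∧ 1 = 1/6
¬((((C ∨ A) ⊃ (A ∧ B)) ∨ (A ∧ B)) ∧ ((B ⊃ (C ∧ B)) ∧ ((C ⊃ C) ∨ A))) = ¬1/6 = 0
A ⊃ C = 5/6 ⊃ 1/3 = 1/3
¬C = ¬1/3 = 0
(A ⊃ C) ⊃ ¬C = 1/3 ⊃ 0 = 0
B ∨ A = 1/6 ∨ 5/6 = 5/6
(B ∨ A) ⊃ A = 5/6 ⊃ 5/6 = 1
A ∧ C = 5/6 ∧ 1/3 = 1/3
((B ∨ A) ⊃ A) ∨ (A ∧ C) = 1 ∨ 1/3 = 1
¬C = ¬1/3 = 0
¬¬C = ¬0 = 1
B ∧ A = 1/6 ∧ 5/6 = 1/6
(B ∧ A) ∨ B = 1/6 ∨ 1/6 = 1/6
¬¬C ∧ ((B ∧ A) ∨ B) = 1 ∧ 1/6 = 1/6
(((B ∨ A) ⊃ A) ∨ (A ∧ C)) ⊃ (¬¬C ∧ ((B ∧ A) ∨ B)) = 1 ⊃ 1/6 = 1/6
((A ⊃ C) ⊃ ¬C) ∨ ((((B ∨ A) ⊃ A) ∨ (A ∧ C)) ⊃ (¬¬C ∧ ((B ∧ A) ∨ B))) = 0 ∨ 1/6 = 1/6
¬B = ¬1/6 = 0
¬¬B = ¬0 = 1
C ∧ B = 1/3 ∧ 1/6 = 1/6
(C ∧ B) ∧ C = 1/6 ∧ 1/3 = 1/6
¬¬B ∨ ((C ∧ B) ∧ C) = 1 ∨ 1/6 = 1
¬C = ¬1/3 = 0
C ⊃ C = 1/3 ⊃ 1/3 = 1
(C ⊃ C) ⊃ A = 1 ⊃ 5/6 = 5/6
¬C ∨ ((C ⊃ C) ⊃ A) = 0 ∨ 5/6 = 5/6
A ∨ A = 5/6 ∨ 5/6 = 5/6
(A ∨ A) ⊃ C = 5/6 ⊃ 1/3 = 1/3
¬((A ∨ A) ⊃ C) = ¬1/3 = 0
(¬C ∨ ((C ⊃ C) ⊃ A)) ⊃ ¬((A ∨ A) ⊃ C) = 5/6 ⊃ 0 = 0
(¬¬B ∨ ((C ∧ B) ∧ C)) ⊃ ((¬C ∨ ((C ⊃ C) ⊃ A)) ⊃ ¬((A ∨ A) ⊃ C)) = 1 ⊃ 0 = 0
(((A ⊃ C) ⊃ ¬C) ∨ ((((B ∨ A) ⊃ A) ∨ (A ∧ C)) ⊃ (¬¬C ∧ ((B ∧ A) ∨ B)))) ∨ ((¬¬B ∨ ((C ∧ B) ∧ C)) ⊃ ((¬C ∨ ((C ⊃ C) ⊃ A)) ⊃ ¬((A ∨ A) ⊃ C))) = 1/6 ∨ 0 = 1/6
¬((((C ∨ A) ⊃ (A ∧ B)) ∨ (A ∧ B)) ∧ ((B ⊃ (C ∧ B)) ∧ ((C ⊃ C) ∨ A))) ∨ ((((A ⊃ C) ⊃ ¬C) ∨ ((((B ∨ A) ⊃ A) ∨ (A ∧ C)) ⊃ (¬¬C ∧ ((B ∧ A) ∨ B)))) ∨ ((¬¬B ∨ ((C ∧ B) ∧ C)) ⊃ ((¬C ∨ ((C ⊃ C) ⊃ A)) ⊃ ¬((A ∨ A) ⊃ C)))) = 0 ∨ 1/6 = 1/6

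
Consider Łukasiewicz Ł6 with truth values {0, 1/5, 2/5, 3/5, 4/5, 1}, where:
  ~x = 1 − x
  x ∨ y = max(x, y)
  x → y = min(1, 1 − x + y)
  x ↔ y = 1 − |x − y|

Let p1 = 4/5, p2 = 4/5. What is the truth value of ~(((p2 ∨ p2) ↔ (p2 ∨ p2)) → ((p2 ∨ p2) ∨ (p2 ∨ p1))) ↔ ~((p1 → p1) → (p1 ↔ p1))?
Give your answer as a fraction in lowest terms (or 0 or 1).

p2 ∨ p2 = 4/5 ∨ 4/5 = 4/5
p2 ∨ p2 = 4/5 ∨ 4/5 = 4/5
(p2 ∨ p2) ↔ (p2 ∨ p2) = 4/5 ↔ 4/5 = 1
p2 ∨ p2 = 4/5 ∨ 4/5 = 4/5
p2 ∨ p1 = 4/5 ∨ 4/5 = 4/5
(p2 ∨ p2) ∨ (p2 ∨ p1) = 4/5 ∨ 4/5 = 4/5
((p2 ∨ p2) ↔ (p2 ∨ p2)) → ((p2 ∨ p2) ∨ (p2 ∨ p1)) = 1 → 4/5 = 4/5
~(((p2 ∨ p2) ↔ (p2 ∨ p2)) → ((p2 ∨ p2) ∨ (p2 ∨ p1))) = ~4/5 = 1/5
p1 → p1 = 4/5 → 4/5 = 1
p1 ↔ p1 = 4/5 ↔ 4/5 = 1
(p1 → p1) → (p1 ↔ p1) = 1 → 1 = 1
~((p1 → p1) → (p1 ↔ p1)) = ~1 = 0
~(((p2 ∨ p2) ↔ (p2 ∨ p2)) → ((p2 ∨ p2) ∨ (p2 ∨ p1))) ↔ ~((p1 → p1) → (p1 ↔ p1)) = 1/5 ↔ 0 = 4/5

4/5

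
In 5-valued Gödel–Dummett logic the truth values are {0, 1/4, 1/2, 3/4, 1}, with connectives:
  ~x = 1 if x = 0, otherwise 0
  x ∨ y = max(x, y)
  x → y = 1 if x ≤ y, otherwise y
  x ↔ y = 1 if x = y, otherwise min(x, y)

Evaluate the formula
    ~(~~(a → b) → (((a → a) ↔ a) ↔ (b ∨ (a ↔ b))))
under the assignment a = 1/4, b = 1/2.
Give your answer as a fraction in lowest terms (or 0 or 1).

0

a → b = 1/4 → 1/2 = 1
~(a → b) = ~1 = 0
~~(a → b) = ~0 = 1
a → a = 1/4 → 1/4 = 1
(a → a) ↔ a = 1 ↔ 1/4 = 1/4
a ↔ b = 1/4 ↔ 1/2 = 1/4
b ∨ (a ↔ b) = 1/2 ∨ 1/4 = 1/2
((a → a) ↔ a) ↔ (b ∨ (a ↔ b)) = 1/4 ↔ 1/2 = 1/4
~~(a → b) → (((a → a) ↔ a) ↔ (b ∨ (a ↔ b))) = 1 → 1/4 = 1/4
~(~~(a → b) → (((a → a) ↔ a) ↔ (b ∨ (a ↔ b)))) = ~1/4 = 0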